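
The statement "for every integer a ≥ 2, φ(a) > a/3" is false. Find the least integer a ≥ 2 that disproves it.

a = 6

For a = 2, 3, 4, 5 the conclusion holds.
a = 6: φ(6) = 2 and 6/3 = 2, so φ(6) ≤ 6/3.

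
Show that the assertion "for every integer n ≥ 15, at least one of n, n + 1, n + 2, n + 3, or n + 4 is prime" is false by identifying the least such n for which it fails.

For n = 15, 16, 17, 18, 19, 20, 21, 22, 23 the conclusion holds.
n = 24: 24 = 2 × 12; 25 = 5 × 5; 26 = 2 × 13; 27 = 3 × 9; 28 = 2 × 14 — all composite.
Hence n = 24 is a counterexample.

n = 24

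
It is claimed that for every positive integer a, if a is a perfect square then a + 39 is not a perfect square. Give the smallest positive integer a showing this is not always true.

a = 1: 1 + 39 = 40, not a perfect square.
a = 4: 4 + 39 = 43, not a perfect square.
a = 9: 9 + 39 = 48, not a perfect square.
a = 16: 16 + 39 = 55, not a perfect square.
a = 25: 25 = 5² and 25 + 39 = 64 = 8².
So a = 25 is the smallest counterexample.

a = 25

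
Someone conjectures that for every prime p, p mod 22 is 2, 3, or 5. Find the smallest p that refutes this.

p = 7

p = 2: 2 mod 22 = 2.
p = 3: 3 mod 22 = 3.
p = 5: 5 mod 22 = 5.
p = 7: 7 mod 22 = 7 — not in {2, 3, 5}.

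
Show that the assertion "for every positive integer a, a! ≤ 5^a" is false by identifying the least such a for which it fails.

A counterexample is any positive integer a such that a! > 5^a; we check each in order.
For a = 1, 2, 3, 4, …, 9, 10, 11 the conclusion holds.
a = 12: a! = 479001600 and 5^a = 244140625, so 479001600 > 244140625.

a = 12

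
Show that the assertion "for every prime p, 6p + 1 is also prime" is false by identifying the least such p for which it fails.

p = 19

A counterexample is any prime p such that 6p + 1 is not prime; we check each in order.
p = 2: 6p + 1 = 13, prime.
p = 3: 6p + 1 = 19, prime.
p = 5: 6p + 1 = 31, prime.
p = 7: 6p + 1 = 43, prime.
p = 11: 6p + 1 = 67, prime.
p = 13: 6p + 1 = 79, prime.
p = 17: 6p + 1 = 103, prime.
p = 19: 6p + 1 = 115 = 5 × 23, not prime.
Thus p = 19 disproves the claim, and no smaller p works.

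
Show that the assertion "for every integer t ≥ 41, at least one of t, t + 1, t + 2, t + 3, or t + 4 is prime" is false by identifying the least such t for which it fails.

Check each integer t ≥ 41 in order until t, t + 1, t + 2, t + 3, t + 4 are all composite.
t = 41: 41 is prime.
t = 42: 43 is prime.
t = 43: 43 is prime.
t = 44: 47 is prime.
t = 45: 47 is prime.
t = 46: 47 is prime.
t = 47: 47 is prime.
t = 48: 48 = 2 × 24; 49 = 7 × 7; 50 = 2 × 25; 51 = 3 × 17; 52 = 2 × 26 — all composite.

t = 48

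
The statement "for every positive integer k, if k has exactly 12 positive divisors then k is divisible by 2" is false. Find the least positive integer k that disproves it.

k = 315

A counterexample is any positive integer k such that k has exactly 12 positive divisors but k is not divisible by 2; we check each in order.
The first 24 eligible values, up to k = 308, all satisfy the conclusion.
k = 315: τ(315) = 12; 315 mod 2 = 1.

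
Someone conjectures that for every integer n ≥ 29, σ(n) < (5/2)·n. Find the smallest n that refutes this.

n = 36

Check each integer n ≥ 29 in order until the claim fails.
n = 29: σ(29) = 30; 30 < 145/2.
n = 30: σ(30) = 72; 72 < 75.
n = 31: σ(31) = 32; 32 < 155/2.
n = 32: σ(32) = 63; 63 < 80.
n = 33: σ(33) = 48; 48 < 165/2.
n = 34: σ(34) = 54; 54 < 85.
n = 35: σ(35) = 48; 48 < 175/2.
n = 36: σ(36) = 91; 91 ≥ 90.
Thus n = 36 disproves the claim, and no smaller n works.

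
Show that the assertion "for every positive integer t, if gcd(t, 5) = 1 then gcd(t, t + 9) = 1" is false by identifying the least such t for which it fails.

For t = 1, 2 the conclusion holds.
t = 3: gcd(3, 12) = 3.
So t = 3 is the smallest counterexample.

t = 3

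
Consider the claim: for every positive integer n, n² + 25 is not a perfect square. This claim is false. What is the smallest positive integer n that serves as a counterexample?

We need the least positive integer n for which n² + 25 is a perfect square.
For n = 1, 2, 3, 4, …, 9, 10, 11 the conclusion holds.
n = 12: 12² + 25 = 169 = 13², a perfect square.
Hence n = 12 is a counterexample.

n = 12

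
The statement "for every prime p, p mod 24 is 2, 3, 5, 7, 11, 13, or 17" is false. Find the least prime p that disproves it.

p = 19

The first 7 eligible values, up to p = 17, all satisfy the conclusion.
p = 19: 19 mod 24 = 19 — not in {2, 3, 5, 7, 11, 13, 17}.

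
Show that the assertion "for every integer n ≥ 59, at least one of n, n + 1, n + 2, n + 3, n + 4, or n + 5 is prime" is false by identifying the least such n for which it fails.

n = 90

We need the least integer n ≥ 59 for which n, n + 1, n + 2, n + 3, n + 4, n + 5 are all composite.
For n = 59, 60, 61, 62, …, 87, 88, 89 the conclusion holds.
n = 90: 90 = 2 × 45; 91 = 7 × 13; 92 = 2 × 46; 93 = 3 × 31; 94 = 2 × 47; 95 = 5 × 19 — all composite.
Thus n = 90 disproves the claim, and no smaller n works.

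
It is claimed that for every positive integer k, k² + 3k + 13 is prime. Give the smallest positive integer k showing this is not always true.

k = 9

We need the least positive integer k for which k² + 3k + 13 is not prime.
The first 8 eligible values, up to k = 8, all satisfy the conclusion.
k = 9: k² + 3k + 13 = 121 = 11 × 11, composite.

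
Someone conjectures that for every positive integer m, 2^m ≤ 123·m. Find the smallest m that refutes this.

m = 11

For m = 1, 2, 3, 4, 5, 6, 7, 8, 9, 10 the conclusion holds.
m = 11: 2^m = 2048 and 123·m = 1353, so 2048 > 1353.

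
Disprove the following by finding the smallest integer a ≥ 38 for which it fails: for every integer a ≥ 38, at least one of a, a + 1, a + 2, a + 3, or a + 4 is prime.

a = 48

For a = 38, 39, 40, 41, 42, 43, 44, 45, 46, 47 the conclusion holds.
a = 48: 48 = 2 × 24; 49 = 7 × 7; 50 = 2 × 25; 51 = 3 × 17; 52 = 2 × 26 — all composite.
So a = 48 is the smallest counterexample.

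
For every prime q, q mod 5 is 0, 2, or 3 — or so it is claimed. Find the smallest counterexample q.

q = 11

A counterexample is any prime q such that the claim fails; we check each in order.
The first 4 eligible values, up to q = 7, all satisfy the conclusion.
q = 11: 11 mod 5 = 1 — not in {0, 2, 3}.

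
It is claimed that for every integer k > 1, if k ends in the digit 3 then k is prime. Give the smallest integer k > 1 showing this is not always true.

We need the least integer k > 1 for which k ends in the digit 3 but k is not prime.
k = 3: 3 ends in 3 and is prime.
k = 13: 13 ends in 3 and is prime.
k = 23: 23 ends in 3 and is prime.
k = 33: 33 ends in 3; 33 = 3 × 11, composite.
Hence k = 33 is a counterexample.

k = 33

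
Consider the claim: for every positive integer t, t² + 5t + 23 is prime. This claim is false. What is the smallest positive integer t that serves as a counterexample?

t = 14

We need the least positive integer t for which t² + 5t + 23 is not prime.
For t = 1, 2, 3, 4, …, 11, 12, 13 the conclusion holds.
t = 14: t² + 5t + 23 = 289 = 17 × 17, composite.
Hence t = 14 is a counterexample.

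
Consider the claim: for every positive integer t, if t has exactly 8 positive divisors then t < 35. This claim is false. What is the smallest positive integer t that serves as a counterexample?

t = 24: τ(24) = 8; 24 < 35.
t = 30: τ(30) = 8; 30 < 35.
t = 40: τ(40) = 8; 40 ≥ 35.
Hence t = 40 is a counterexample.

t = 40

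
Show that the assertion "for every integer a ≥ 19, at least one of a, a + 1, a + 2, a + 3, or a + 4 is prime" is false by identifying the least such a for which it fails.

a = 24

A counterexample is any integer a ≥ 19 such that a, a + 1, a + 2, a + 3, a + 4 are all composite; we check each in order.
The first 5 eligible values, up to a = 23, all satisfy the conclusion.
a = 24: 24 = 2 × 12; 25 = 5 × 5; 26 = 2 × 13; 27 = 3 × 9; 28 = 2 × 14 — all composite.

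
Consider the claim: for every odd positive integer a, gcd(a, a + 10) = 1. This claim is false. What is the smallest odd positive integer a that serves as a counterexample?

For a = 1, 3 the conclusion holds.
a = 5: gcd(5, 15) = 5.

a = 5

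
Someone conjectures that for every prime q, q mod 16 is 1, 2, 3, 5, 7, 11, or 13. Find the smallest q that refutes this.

q = 31

A counterexample is any prime q such that the claim fails; we check each in order.
The first 10 eligible values, up to q = 29, all satisfy the conclusion.
q = 31: 31 mod 16 = 15 — not in {1, 2, 3, 5, 7, 11, 13}.
Hence q = 31 is a counterexample.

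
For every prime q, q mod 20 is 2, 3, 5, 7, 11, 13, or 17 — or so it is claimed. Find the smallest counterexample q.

q = 19

A counterexample is any prime q such that the claim fails; we check each in order.
q = 2: 2 mod 20 = 2.
q = 3: 3 mod 20 = 3.
q = 5: 5 mod 20 = 5.
q = 7: 7 mod 20 = 7.
q = 11: 11 mod 20 = 11.
q = 13: 13 mod 20 = 13.
q = 17: 17 mod 20 = 17.
q = 19: 19 mod 20 = 19 — not in {2, 3, 5, 7, 11, 13, 17}.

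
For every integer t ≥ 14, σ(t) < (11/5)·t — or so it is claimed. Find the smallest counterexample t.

t = 24

Check each integer t ≥ 14 in order until the claim fails.
The first 10 eligible values, up to t = 23, all satisfy the conclusion.
t = 24: σ(24) = 60; 60 ≥ 264/5.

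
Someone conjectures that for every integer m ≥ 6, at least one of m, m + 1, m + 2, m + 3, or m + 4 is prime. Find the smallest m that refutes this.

A counterexample is any integer m ≥ 6 such that m, m + 1, m + 2, m + 3, m + 4 are all composite; we check each in order.
The first 18 eligible values, up to m = 23, all satisfy the conclusion.
m = 24: 24 = 2 × 12; 25 = 5 × 5; 26 = 2 × 13; 27 = 3 × 9; 28 = 2 × 14 — all composite.
Thus m = 24 disproves the claim, and no smaller m works.

m = 24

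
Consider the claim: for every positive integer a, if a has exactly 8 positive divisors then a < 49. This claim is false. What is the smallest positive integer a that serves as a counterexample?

The first 4 eligible values, up to a = 42, all satisfy the conclusion.
a = 54: τ(54) = 8; 54 ≥ 49.
Hence a = 54 is a counterexample.

a = 54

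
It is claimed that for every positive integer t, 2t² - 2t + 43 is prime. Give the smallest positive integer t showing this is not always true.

t = 3

Check each positive integer t in order until 2t² - 2t + 43 is not prime.
For t = 1, 2 the conclusion holds.
t = 3: 2t² - 2t + 43 = 55 = 5 × 11, composite.
Thus t = 3 disproves the claim, and no smaller t works.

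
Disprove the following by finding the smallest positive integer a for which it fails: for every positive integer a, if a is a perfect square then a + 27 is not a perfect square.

A counterexample is any positive integer a such that a is a perfect square but a + 27 is a perfect square; we check each in order.
For a = 1, 4 the conclusion holds.
a = 9: 9 = 3² and 9 + 27 = 36 = 6².

a = 9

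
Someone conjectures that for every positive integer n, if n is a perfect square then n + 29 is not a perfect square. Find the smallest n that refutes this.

n = 196

Check each positive integer n in order until n is a perfect square but n + 29 is a perfect square.
The first 13 eligible values, up to n = 169, all satisfy the conclusion.
n = 196: 196 = 14² and 196 + 29 = 225 = 15².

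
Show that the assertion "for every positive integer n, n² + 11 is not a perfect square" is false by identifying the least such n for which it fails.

n = 1: 1² + 11 = 12, not a perfect square.
n = 2: 2² + 11 = 15, not a perfect square.
n = 3: 3² + 11 = 20, not a perfect square.
n = 4: 4² + 11 = 27, not a perfect square.
n = 5: 5² + 11 = 36 = 6², a perfect square.
Thus n = 5 disproves the claim, and no smaller n works.

n = 5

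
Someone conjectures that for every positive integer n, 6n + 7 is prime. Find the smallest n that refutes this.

For n = 1, 2 the conclusion holds.
n = 3: 6n + 7 = 25 = 5 × 5, composite.
So n = 3 is the smallest counterexample.

n = 3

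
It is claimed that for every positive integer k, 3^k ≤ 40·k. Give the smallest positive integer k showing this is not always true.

k = 5

We need the least positive integer k for which 3^k > 40·k.
For k = 1, 2, 3, 4 the conclusion holds.
k = 5: 3^k = 243 and 40·k = 200, so 243 > 200.
So k = 5 is the smallest counterexample.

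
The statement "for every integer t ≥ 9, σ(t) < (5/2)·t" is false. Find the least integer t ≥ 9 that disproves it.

We need the least integer t ≥ 9 for which the claim fails.
For t = 9, 10, 11, 12, …, 21, 22, 23 the conclusion holds.
t = 24: σ(24) = 60; 60 ≥ 60.

t = 24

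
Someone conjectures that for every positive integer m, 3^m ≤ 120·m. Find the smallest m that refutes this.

m = 6

A counterexample is any positive integer m such that 3^m > 120·m; we check each in order.
For m = 1, 2, 3, 4, 5 the conclusion holds.
m = 6: 3^m = 729 and 120·m = 720, so 729 > 720.
Thus m = 6 disproves the claim, and no smaller m works.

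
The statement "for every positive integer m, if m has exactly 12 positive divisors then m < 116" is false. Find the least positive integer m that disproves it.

m = 126

We need the least positive integer m for which m has exactly 12 positive divisors but the claim fails.
The first 6 eligible values, up to m = 108, all satisfy the conclusion.
m = 126: τ(126) = 12; 126 ≥ 116.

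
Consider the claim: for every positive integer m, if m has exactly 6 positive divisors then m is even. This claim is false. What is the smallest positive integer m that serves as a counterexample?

We need the least positive integer m for which m has exactly 6 positive divisors but m is odd.
For m = 12, 18, 20, 28, 32, 44 the conclusion holds.
m = 45: divisors of 45: 1, 3, 5, 9, 15, 45; 45 is odd.

m = 45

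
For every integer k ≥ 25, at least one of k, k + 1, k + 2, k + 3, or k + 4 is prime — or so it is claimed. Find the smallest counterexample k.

For k = 25, 26, 27, 28, 29, 30, 31 the conclusion holds.
k = 32: 32 = 2 × 16; 33 = 3 × 11; 34 = 2 × 17; 35 = 5 × 7; 36 = 2 × 18 — all composite.
Thus k = 32 disproves the claim, and no smaller k works.

k = 32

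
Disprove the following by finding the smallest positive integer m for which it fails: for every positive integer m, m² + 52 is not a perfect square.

The first 11 eligible values, up to m = 11, all satisfy the conclusion.
m = 12: 12² + 52 = 196 = 14², a perfect square.
Thus m = 12 disproves the claim, and no smaller m works.

m = 12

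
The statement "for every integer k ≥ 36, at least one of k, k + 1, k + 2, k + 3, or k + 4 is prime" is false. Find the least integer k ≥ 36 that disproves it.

k = 48

Check each integer k ≥ 36 in order until k, k + 1, k + 2, k + 3, k + 4 are all composite.
For k = 36, 37, 38, 39, …, 45, 46, 47 the conclusion holds.
k = 48: 48 = 2 × 24; 49 = 7 × 7; 50 = 2 × 25; 51 = 3 × 17; 52 = 2 × 26 — all composite.
Thus k = 48 disproves the claim, and no smaller k works.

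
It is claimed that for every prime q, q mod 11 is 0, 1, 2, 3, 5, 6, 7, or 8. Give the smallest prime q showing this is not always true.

Check each prime q in order until the claim fails.
For q = 2, 3, 5, 7, 11, 13, 17, 19, 23, 29 the conclusion holds.
q = 31: 31 mod 11 = 9 — not in {0, 1, 2, 3, 5, 6, 7, 8}.
So q = 31 is the smallest counterexample.

q = 31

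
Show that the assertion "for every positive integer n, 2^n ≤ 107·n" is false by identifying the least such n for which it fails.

n = 11

For n = 1, 2, 3, 4, 5, 6, 7, 8, 9, 10 the conclusion holds.
n = 11: 2^n = 2048 and 107·n = 1177, so 2048 > 1177.
Hence n = 11 is a counterexample.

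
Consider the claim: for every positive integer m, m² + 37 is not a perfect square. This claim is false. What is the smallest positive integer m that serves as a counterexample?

m = 18

A counterexample is any positive integer m such that m² + 37 is a perfect square; we check each in order.
The first 17 eligible values, up to m = 17, all satisfy the conclusion.
m = 18: 18² + 37 = 361 = 19², a perfect square.
So m = 18 is the smallest counterexample.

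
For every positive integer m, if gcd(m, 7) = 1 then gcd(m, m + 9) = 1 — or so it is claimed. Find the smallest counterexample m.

m = 3

For m = 1, 2 the conclusion holds.
m = 3: gcd(3, 12) = 3.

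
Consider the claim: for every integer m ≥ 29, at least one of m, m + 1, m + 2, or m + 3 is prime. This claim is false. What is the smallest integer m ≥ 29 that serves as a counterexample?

m = 32

m = 29: 29 is prime.
m = 30: 31 is prime.
m = 31: 31 is prime.
m = 32: 32 = 2 × 16; 33 = 3 × 11; 34 = 2 × 17; 35 = 5 × 7 — all composite.
Hence m = 32 is a counterexample.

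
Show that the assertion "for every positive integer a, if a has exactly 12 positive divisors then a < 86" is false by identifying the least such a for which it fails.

a = 90

A counterexample is any positive integer a such that a has exactly 12 positive divisors but the claim fails; we check each in order.
For a = 60, 72, 84 the conclusion holds.
a = 90: τ(90) = 12; 90 ≥ 86.
Hence a = 90 is a counterexample.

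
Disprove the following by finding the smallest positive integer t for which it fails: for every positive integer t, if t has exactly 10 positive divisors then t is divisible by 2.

t = 405

Check each positive integer t in order until t has exactly 10 positive divisors but t is not divisible by 2.
The first 9 eligible values, up to t = 368, all satisfy the conclusion.
t = 405: τ(405) = 10; 405 mod 2 = 1.
So t = 405 is the smallest counterexample.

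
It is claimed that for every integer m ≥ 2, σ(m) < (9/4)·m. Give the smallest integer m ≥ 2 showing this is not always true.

m = 12

Check each integer m ≥ 2 in order until the claim fails.
The first 10 eligible values, up to m = 11, all satisfy the conclusion.
m = 12: σ(12) = 28; 28 ≥ 27.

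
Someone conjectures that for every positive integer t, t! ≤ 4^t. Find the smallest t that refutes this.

t = 9

The first 8 eligible values, up to t = 8, all satisfy the conclusion.
t = 9: t! = 362880 and 4^t = 262144, so 362880 > 262144.
Hence t = 9 is a counterexample.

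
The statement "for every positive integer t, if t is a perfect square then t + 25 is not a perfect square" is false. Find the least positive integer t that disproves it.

A counterexample is any positive integer t such that t is a perfect square but t + 25 is a perfect square; we check each in order.
For t = 1, 4, 9, 16, …, 81, 100, 121 the conclusion holds.
t = 144: 144 = 12² and 144 + 25 = 169 = 13².
Hence t = 144 is a counterexample.

t = 144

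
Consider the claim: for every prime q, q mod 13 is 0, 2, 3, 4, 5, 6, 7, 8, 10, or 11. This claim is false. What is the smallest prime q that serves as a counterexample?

q = 53

We need the least prime q for which the claim fails.
For q = 2, 3, 5, 7, …, 41, 43, 47 the conclusion holds.
q = 53: 53 mod 13 = 1 — not in {0, 2, 3, 4, 5, 6, 7, 8, 10, 11}.
Hence q = 53 is a counterexample.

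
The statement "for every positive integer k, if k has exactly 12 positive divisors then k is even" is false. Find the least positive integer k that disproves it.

We need the least positive integer k for which k has exactly 12 positive divisors but k is odd.
For k = 60, 72, 84, 90, …, 294, 306, 308 the conclusion holds.
k = 315: divisors of 315: 12 divisors; 315 is odd.

k = 315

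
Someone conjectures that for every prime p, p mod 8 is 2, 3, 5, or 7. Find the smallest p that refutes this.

Check each prime p in order until the claim fails.
For p = 2, 3, 5, 7, 11, 13 the conclusion holds.
p = 17: 17 mod 8 = 1 — not in {2, 3, 5, 7}.

p = 17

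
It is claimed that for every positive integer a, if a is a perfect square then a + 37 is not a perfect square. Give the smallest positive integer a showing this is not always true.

We need the least positive integer a for which a is a perfect square but a + 37 is a perfect square.
For a = 1, 4, 9, 16, …, 225, 256, 289 the conclusion holds.
a = 324: 324 = 18² and 324 + 37 = 361 = 19².
Thus a = 324 disproves the claim, and no smaller a works.

a = 324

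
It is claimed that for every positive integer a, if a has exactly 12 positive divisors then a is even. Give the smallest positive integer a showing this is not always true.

Check each positive integer a in order until a has exactly 12 positive divisors but a is odd.
For a = 60, 72, 84, 90, …, 294, 306, 308 the conclusion holds.
a = 315: divisors of 315: 12 divisors; 315 is odd.

a = 315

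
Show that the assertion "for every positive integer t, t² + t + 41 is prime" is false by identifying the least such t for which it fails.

For t = 1, 2, 3, 4, …, 37, 38, 39 the conclusion holds.
t = 40: t² + t + 41 = 1681 = 41 × 41, composite.
Thus t = 40 disproves the claim, and no smaller t works.

t = 40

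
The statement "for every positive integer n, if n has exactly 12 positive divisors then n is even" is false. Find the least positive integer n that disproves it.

The first 24 eligible values, up to n = 308, all satisfy the conclusion.
n = 315: divisors of 315: 12 divisors; 315 is odd.
Thus n = 315 disproves the claim, and no smaller n works.

n = 315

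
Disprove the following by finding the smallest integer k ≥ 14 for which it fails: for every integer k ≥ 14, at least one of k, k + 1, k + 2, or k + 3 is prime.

k = 24

The first 10 eligible values, up to k = 23, all satisfy the conclusion.
k = 24: 24 = 2 × 12; 25 = 5 × 5; 26 = 2 × 13; 27 = 3 × 9 — all composite.
So k = 24 is the smallest counterexample.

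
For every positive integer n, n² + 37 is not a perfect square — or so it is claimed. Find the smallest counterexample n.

n = 18

The first 17 eligible values, up to n = 17, all satisfy the conclusion.
n = 18: 18² + 37 = 361 = 19², a perfect square.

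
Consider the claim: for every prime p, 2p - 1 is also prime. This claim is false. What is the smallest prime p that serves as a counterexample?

We need the least prime p for which 2p - 1 is not prime.
p = 2: 2p - 1 = 3, prime.
p = 3: 2p - 1 = 5, prime.
p = 5: 2p - 1 = 9 = 3 × 3, not prime.
Thus p = 5 disproves the claim, and no smaller p works.

p = 5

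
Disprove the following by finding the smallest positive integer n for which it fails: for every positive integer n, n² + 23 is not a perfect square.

n = 11

A counterexample is any positive integer n such that n² + 23 is a perfect square; we check each in order.
The first 10 eligible values, up to n = 10, all satisfy the conclusion.
n = 11: 11² + 23 = 144 = 12², a perfect square.
So n = 11 is the smallest counterexample.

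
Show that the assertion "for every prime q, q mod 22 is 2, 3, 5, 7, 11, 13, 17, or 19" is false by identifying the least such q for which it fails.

q = 23

For q = 2, 3, 5, 7, 11, 13, 17, 19 the conclusion holds.
q = 23: 23 mod 22 = 1 — not in {2, 3, 5, 7, 11, 13, 17, 19}.
Hence q = 23 is a counterexample.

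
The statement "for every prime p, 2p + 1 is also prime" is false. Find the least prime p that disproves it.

We need the least prime p for which 2p + 1 is not prime.
For p = 2, 3, 5 the conclusion holds.
p = 7: 2p + 1 = 15 = 3 × 5, not prime.
So p = 7 is the smallest counterexample.

p = 7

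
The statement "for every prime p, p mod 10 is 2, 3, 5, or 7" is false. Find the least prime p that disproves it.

p = 2: 2 mod 10 = 2.
p = 3: 3 mod 10 = 3.
p = 5: 5 mod 10 = 5.
p = 7: 7 mod 10 = 7.
p = 11: 11 mod 10 = 1 — not in {2, 3, 5, 7}.
So p = 11 is the smallest counterexample.

p = 11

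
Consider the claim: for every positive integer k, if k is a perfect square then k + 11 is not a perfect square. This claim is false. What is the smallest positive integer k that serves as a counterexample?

k = 25

We need the least positive integer k for which k is a perfect square but k + 11 is a perfect square.
For k = 1, 4, 9, 16 the conclusion holds.
k = 25: 25 = 5² and 25 + 11 = 36 = 6².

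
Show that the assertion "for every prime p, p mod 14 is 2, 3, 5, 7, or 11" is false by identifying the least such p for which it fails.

The first 5 eligible values, up to p = 11, all satisfy the conclusion.
p = 13: 13 mod 14 = 13 — not in {2, 3, 5, 7, 11}.

p = 13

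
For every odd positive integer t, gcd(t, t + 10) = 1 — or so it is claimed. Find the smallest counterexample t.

t = 1: gcd(1, 11) = 1.
t = 3: gcd(3, 13) = 1.
t = 5: gcd(5, 15) = 5.
Thus t = 5 disproves the claim, and no smaller t works.

t = 5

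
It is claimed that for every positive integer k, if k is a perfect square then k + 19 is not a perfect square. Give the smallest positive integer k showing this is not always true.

We need the least positive integer k for which k is a perfect square but k + 19 is a perfect square.
k = 1: 1 + 19 = 20, not a perfect square.
k = 4: 4 + 19 = 23, not a perfect square.
k = 9: 9 + 19 = 28, not a perfect square.
k = 16: 16 + 19 = 35, not a perfect square.
k = 25: 25 + 19 = 44, not a perfect square.
k = 36: 36 + 19 = 55, not a perfect square.
k = 49: 49 + 19 = 68, not a perfect square.
k = 64: 64 + 19 = 83, not a perfect square.
k = 81: 81 = 9² and 81 + 19 = 100 = 10².
So k = 81 is the smallest counterexample.

k = 81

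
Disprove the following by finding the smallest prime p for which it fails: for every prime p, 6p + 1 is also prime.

The first 7 eligible values, up to p = 17, all satisfy the conclusion.
p = 19: 6p + 1 = 115 = 5 × 23, not prime.
So p = 19 is the smallest counterexample.

p = 19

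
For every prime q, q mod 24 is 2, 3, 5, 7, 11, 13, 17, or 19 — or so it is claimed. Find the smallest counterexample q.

We need the least prime q for which the claim fails.
The first 8 eligible values, up to q = 19, all satisfy the conclusion.
q = 23: 23 mod 24 = 23 — not in {2, 3, 5, 7, 11, 13, 17, 19}.

q = 23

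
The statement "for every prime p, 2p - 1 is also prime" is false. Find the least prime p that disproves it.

p = 2: 2p - 1 = 3, prime.
p = 3: 2p - 1 = 5, prime.
p = 5: 2p - 1 = 9 = 3 × 3, not prime.
Hence p = 5 is a counterexample.

p = 5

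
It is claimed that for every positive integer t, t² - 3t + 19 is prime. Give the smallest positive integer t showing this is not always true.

t = 18

For t = 1, 2, 3, 4, …, 15, 16, 17 the conclusion holds.
t = 18: t² - 3t + 19 = 289 = 17 × 17, composite.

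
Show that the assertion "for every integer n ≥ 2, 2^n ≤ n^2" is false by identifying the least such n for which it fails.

We need the least integer n ≥ 2 for which 2^n > n^2.
For n = 2, 3, 4 the conclusion holds.
n = 5: 2^n = 32 and n^2 = 25, so 32 > 25.

n = 5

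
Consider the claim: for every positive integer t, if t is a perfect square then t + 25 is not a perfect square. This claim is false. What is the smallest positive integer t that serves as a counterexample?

Check each positive integer t in order until t is a perfect square but t + 25 is a perfect square.
For t = 1, 4, 9, 16, …, 81, 100, 121 the conclusion holds.
t = 144: 144 = 12² and 144 + 25 = 169 = 13².
Hence t = 144 is a counterexample.

t = 144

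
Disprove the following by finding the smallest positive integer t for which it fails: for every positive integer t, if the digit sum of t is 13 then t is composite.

For t = 49, 58 the conclusion holds.
t = 67: digit sum 13; 67 is prime, not composite.

t = 67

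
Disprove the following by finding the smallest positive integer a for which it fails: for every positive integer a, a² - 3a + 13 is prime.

For a = 1, 2, 3, 4, …, 9, 10, 11 the conclusion holds.
a = 12: a² - 3a + 13 = 121 = 11 × 11, composite.
Thus a = 12 disproves the claim, and no smaller a works.

a = 12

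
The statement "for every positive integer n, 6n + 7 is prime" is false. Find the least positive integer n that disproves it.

For n = 1, 2 the conclusion holds.
n = 3: 6n + 7 = 25 = 5 × 5, composite.

n = 3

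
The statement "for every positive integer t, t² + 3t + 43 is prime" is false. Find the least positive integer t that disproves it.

Check each positive integer t in order until t² + 3t + 43 is not prime.
For t = 1, 2, 3, 4, …, 36, 37, 38 the conclusion holds.
t = 39: t² + 3t + 43 = 1681 = 41 × 41, composite.

t = 39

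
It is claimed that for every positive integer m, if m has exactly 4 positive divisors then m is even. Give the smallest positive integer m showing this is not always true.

m = 15

The first 4 eligible values, up to m = 14, all satisfy the conclusion.
m = 15: divisors of 15: 1, 3, 5, 15; 15 is odd.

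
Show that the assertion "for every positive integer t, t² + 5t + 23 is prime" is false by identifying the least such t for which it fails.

t = 14

For t = 1, 2, 3, 4, …, 11, 12, 13 the conclusion holds.
t = 14: t² + 5t + 23 = 289 = 17 × 17, composite.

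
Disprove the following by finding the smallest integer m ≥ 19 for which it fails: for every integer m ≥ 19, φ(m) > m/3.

We need the least integer m ≥ 19 for which the claim fails.
The first 5 eligible values, up to m = 23, all satisfy the conclusion.
m = 24: φ(24) = 8 and 24/3 = 8, so φ(24) ≤ 24/3.
So m = 24 is the smallest counterexample.

m = 24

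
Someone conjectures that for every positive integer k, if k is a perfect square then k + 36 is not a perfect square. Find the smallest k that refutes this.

k = 64

Check each positive integer k in order until k is a perfect square but k + 36 is a perfect square.
k = 1: 1 + 36 = 37, not a perfect square.
k = 4: 4 + 36 = 40, not a perfect square.
k = 9: 9 + 36 = 45, not a perfect square.
k = 16: 16 + 36 = 52, not a perfect square.
k = 25: 25 + 36 = 61, not a perfect square.
k = 36: 36 + 36 = 72, not a perfect square.
k = 49: 49 + 36 = 85, not a perfect square.
k = 64: 64 = 8² and 64 + 36 = 100 = 10².
So k = 64 is the smallest counterexample.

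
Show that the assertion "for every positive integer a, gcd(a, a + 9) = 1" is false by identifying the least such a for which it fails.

a = 3

Check each positive integer a in order until gcd(a, a + 9) > 1.
a = 1: gcd(1, 10) = 1.
a = 2: gcd(2, 11) = 1.
a = 3: gcd(3, 12) = 3.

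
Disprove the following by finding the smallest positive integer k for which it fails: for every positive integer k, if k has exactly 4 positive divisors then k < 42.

For k = 6, 8, 10, 14, …, 35, 38, 39 the conclusion holds.
k = 46: τ(46) = 4; 46 ≥ 42.

k = 46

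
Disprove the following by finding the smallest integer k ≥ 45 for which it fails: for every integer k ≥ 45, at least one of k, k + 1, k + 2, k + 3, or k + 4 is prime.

We need the least integer k ≥ 45 for which k, k + 1, k + 2, k + 3, k + 4 are all composite.
k = 45: 47 is prime.
k = 46: 47 is prime.
k = 47: 47 is prime.
k = 48: 48 = 2 × 24; 49 = 7 × 7; 50 = 2 × 25; 51 = 3 × 17; 52 = 2 × 26 — all composite.
Hence k = 48 is a counterexample.

k = 48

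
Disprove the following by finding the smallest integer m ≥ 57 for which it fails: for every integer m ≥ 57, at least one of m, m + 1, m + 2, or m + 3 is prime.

m = 62

For m = 57, 58, 59, 60, 61 the conclusion holds.
m = 62: 62 = 2 × 31; 63 = 3 × 21; 64 = 2 × 32; 65 = 5 × 13 — all composite.
Thus m = 62 disproves the claim, and no smaller m works.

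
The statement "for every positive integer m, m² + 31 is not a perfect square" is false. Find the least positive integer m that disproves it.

m = 15

A counterexample is any positive integer m such that m² + 31 is a perfect square; we check each in order.
The first 14 eligible values, up to m = 14, all satisfy the conclusion.
m = 15: 15² + 31 = 256 = 16², a perfect square.
Thus m = 15 disproves the claim, and no smaller m works.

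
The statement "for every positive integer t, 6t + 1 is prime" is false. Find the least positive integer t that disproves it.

t = 4

We need the least positive integer t for which 6t + 1 is not prime.
For t = 1, 2, 3 the conclusion holds.
t = 4: 6t + 1 = 25 = 5 × 5, composite.
Thus t = 4 disproves the claim, and no smaller t works.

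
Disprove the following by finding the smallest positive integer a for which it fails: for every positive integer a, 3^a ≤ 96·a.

A counterexample is any positive integer a such that 3^a > 96·a; we check each in order.
a = 1: 3^a = 3 and 96·a = 96, so 3 ≤ 96.
a = 2: 3^a = 9 and 96·a = 192, so 9 ≤ 192.
a = 3: 3^a = 27 and 96·a = 288, so 27 ≤ 288.
a = 4: 3^a = 81 and 96·a = 384, so 81 ≤ 384.
a = 5: 3^a = 243 and 96·a = 480, so 243 ≤ 480.
a = 6: 3^a = 729 and 96·a = 576, so 729 > 576.

a = 6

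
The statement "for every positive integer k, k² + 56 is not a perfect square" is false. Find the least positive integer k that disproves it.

k = 5

For k = 1, 2, 3, 4 the conclusion holds.
k = 5: 5² + 56 = 81 = 9², a perfect square.
Thus k = 5 disproves the claim, and no smaller k works.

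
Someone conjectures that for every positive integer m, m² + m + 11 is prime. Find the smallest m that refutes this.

m = 10

A counterexample is any positive integer m such that m² + m + 11 is not prime; we check each in order.
For m = 1, 2, 3, 4, 5, 6, 7, 8, 9 the conclusion holds.
m = 10: m² + m + 11 = 121 = 11 × 11, composite.
So m = 10 is the smallest counterexample.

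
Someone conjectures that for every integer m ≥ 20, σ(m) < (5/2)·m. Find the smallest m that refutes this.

m = 24

A counterexample is any integer m ≥ 20 such that the claim fails; we check each in order.
For m = 20, 21, 22, 23 the conclusion holds.
m = 24: σ(24) = 60; 60 ≥ 60.
Thus m = 24 disproves the claim, and no smaller m works.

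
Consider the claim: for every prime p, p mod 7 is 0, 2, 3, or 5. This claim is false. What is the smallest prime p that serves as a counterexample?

p = 11

For p = 2, 3, 5, 7 the conclusion holds.
p = 11: 11 mod 7 = 4 — not in {0, 2, 3, 5}.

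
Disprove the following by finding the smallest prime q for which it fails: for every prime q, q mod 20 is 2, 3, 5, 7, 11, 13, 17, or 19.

q = 29

For q = 2, 3, 5, 7, 11, 13, 17, 19, 23 the conclusion holds.
q = 29: 29 mod 20 = 9 — not in {2, 3, 5, 7, 11, 13, 17, 19}.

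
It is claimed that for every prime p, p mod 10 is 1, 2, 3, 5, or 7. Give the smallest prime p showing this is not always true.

p = 19

We need the least prime p for which the claim fails.
For p = 2, 3, 5, 7, 11, 13, 17 the conclusion holds.
p = 19: 19 mod 10 = 9 — not in {1, 2, 3, 5, 7}.
Thus p = 19 disproves the claim, and no smaller p works.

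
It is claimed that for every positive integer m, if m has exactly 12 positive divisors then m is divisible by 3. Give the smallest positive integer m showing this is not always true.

m = 140

Check each positive integer m in order until m has exactly 12 positive divisors but m is not divisible by 3.
The first 8 eligible values, up to m = 132, all satisfy the conclusion.
m = 140: τ(140) = 12; 140 mod 3 = 2.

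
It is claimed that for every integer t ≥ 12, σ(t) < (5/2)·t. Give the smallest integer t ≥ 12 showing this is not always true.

t = 24

A counterexample is any integer t ≥ 12 such that the claim fails; we check each in order.
For t = 12, 13, 14, 15, …, 21, 22, 23 the conclusion holds.
t = 24: σ(24) = 60; 60 ≥ 60.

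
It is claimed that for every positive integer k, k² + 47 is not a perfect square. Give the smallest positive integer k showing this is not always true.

k = 23

For k = 1, 2, 3, 4, …, 20, 21, 22 the conclusion holds.
k = 23: 23² + 47 = 576 = 24², a perfect square.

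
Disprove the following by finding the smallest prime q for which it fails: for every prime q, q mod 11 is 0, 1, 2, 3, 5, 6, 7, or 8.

A counterexample is any prime q such that the claim fails; we check each in order.
The first 10 eligible values, up to q = 29, all satisfy the conclusion.
q = 31: 31 mod 11 = 9 — not in {0, 1, 2, 3, 5, 6, 7, 8}.

q = 31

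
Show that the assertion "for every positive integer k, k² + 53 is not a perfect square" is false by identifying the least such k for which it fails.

k = 26

We need the least positive integer k for which k² + 53 is a perfect square.
For k = 1, 2, 3, 4, …, 23, 24, 25 the conclusion holds.
k = 26: 26² + 53 = 729 = 27², a perfect square.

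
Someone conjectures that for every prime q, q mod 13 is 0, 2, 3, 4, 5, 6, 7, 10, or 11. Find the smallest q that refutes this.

Check each prime q in order until the claim fails.
The first 14 eligible values, up to q = 43, all satisfy the conclusion.
q = 47: 47 mod 13 = 8 — not in {0, 2, 3, 4, 5, 6, 7, 10, 11}.

q = 47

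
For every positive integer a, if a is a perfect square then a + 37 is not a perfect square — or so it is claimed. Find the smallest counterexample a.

a = 324

We need the least positive integer a for which a is a perfect square but a + 37 is a perfect square.
The first 17 eligible values, up to a = 289, all satisfy the conclusion.
a = 324: 324 = 18² and 324 + 37 = 361 = 19².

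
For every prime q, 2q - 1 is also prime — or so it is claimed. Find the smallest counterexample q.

q = 5

For q = 2, 3 the conclusion holds.
q = 5: 2q - 1 = 9 = 3 × 3, not prime.
Hence q = 5 is a counterexample.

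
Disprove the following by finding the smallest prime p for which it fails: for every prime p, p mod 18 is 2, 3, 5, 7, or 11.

A counterexample is any prime p such that the claim fails; we check each in order.
For p = 2, 3, 5, 7, 11 the conclusion holds.
p = 13: 13 mod 18 = 13 — not in {2, 3, 5, 7, 11}.

p = 13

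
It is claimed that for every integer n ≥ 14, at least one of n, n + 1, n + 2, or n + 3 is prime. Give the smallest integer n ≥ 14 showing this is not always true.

The first 10 eligible values, up to n = 23, all satisfy the conclusion.
n = 24: 24 = 2 × 12; 25 = 5 × 5; 26 = 2 × 13; 27 = 3 × 9 — all composite.

n = 24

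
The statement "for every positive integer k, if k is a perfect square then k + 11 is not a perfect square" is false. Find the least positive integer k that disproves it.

For k = 1, 4, 9, 16 the conclusion holds.
k = 25: 25 = 5² and 25 + 11 = 36 = 6².
So k = 25 is the smallest counterexample.

k = 25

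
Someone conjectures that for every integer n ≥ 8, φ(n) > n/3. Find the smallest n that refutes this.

n = 12

We need the least integer n ≥ 8 for which the claim fails.
For n = 8, 9, 10, 11 the conclusion holds.
n = 12: φ(12) = 4 and 12/3 = 4, so φ(12) ≤ 12/3.
Thus n = 12 disproves the claim, and no smaller n works.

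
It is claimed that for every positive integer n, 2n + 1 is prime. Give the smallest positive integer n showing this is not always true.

We need the least positive integer n for which 2n + 1 is not prime.
For n = 1, 2, 3 the conclusion holds.
n = 4: 2n + 1 = 9 = 3 × 3, composite.

n = 4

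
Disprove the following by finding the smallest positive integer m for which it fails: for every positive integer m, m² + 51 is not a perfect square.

m = 7

The first 6 eligible values, up to m = 6, all satisfy the conclusion.
m = 7: 7² + 51 = 100 = 10², a perfect square.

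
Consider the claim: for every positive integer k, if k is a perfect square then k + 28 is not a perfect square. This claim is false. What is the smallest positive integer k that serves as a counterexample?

k = 36

We need the least positive integer k for which k is a perfect square but k + 28 is a perfect square.
k = 1: 1 + 28 = 29, not a perfect square.
k = 4: 4 + 28 = 32, not a perfect square.
k = 9: 9 + 28 = 37, not a perfect square.
k = 16: 16 + 28 = 44, not a perfect square.
k = 25: 25 + 28 = 53, not a perfect square.
k = 36: 36 = 6² and 36 + 28 = 64 = 8².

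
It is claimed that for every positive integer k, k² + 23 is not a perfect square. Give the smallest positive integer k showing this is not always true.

k = 11

The first 10 eligible values, up to k = 10, all satisfy the conclusion.
k = 11: 11² + 23 = 144 = 12², a perfect square.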